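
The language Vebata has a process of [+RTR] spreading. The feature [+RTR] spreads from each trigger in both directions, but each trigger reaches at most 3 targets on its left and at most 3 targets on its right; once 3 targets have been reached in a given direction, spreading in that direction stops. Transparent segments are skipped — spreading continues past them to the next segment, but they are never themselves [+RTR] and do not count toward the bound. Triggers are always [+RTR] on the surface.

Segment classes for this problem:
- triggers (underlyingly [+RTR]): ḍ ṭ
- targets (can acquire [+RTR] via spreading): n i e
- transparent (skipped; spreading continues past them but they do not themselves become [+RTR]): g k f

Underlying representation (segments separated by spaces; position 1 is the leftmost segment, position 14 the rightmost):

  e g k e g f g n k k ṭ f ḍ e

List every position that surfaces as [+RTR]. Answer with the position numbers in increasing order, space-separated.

From /ṭ/ at 11 rightward: 12 /f/ transparent; 13 /ḍ/ is itself a trigger — this domain ends here.
From /ṭ/ at 11 leftward: 10 /k/ transparent; 9 /k/ transparent; 8 /n/ → [+RTR]; 7 /g/ transparent; 6 /f/ transparent; 5 /g/ transparent; 4 /e/ → [+RTR]; 3 /k/ transparent; 2 /g/ transparent; 1 /e/ → [+RTR]; bound reached.
From /ḍ/ at 13 rightward: 14 /e/ → [+RTR]; word edge.
From /ḍ/ at 13 leftward: 12 /f/ transparent; 11 /ṭ/ is itself a trigger — this domain ends here.

1 4 8 11 13 14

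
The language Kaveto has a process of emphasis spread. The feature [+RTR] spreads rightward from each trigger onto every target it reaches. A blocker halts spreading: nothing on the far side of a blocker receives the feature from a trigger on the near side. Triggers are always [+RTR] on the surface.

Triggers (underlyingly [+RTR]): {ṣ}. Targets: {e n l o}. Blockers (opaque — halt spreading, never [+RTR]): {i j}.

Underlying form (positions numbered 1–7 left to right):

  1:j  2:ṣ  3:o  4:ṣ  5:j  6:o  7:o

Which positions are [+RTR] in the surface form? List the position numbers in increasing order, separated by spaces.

From /ṣ/ at 2 rightward: 3 /o/ → [+RTR]; 4 /ṣ/ is itself a trigger — this domain ends here.
From /ṣ/ at 4 rightward: 5 /j/ blocks.
Targets with no active source: positions 6 7 stay [-emphatic].

2 3 4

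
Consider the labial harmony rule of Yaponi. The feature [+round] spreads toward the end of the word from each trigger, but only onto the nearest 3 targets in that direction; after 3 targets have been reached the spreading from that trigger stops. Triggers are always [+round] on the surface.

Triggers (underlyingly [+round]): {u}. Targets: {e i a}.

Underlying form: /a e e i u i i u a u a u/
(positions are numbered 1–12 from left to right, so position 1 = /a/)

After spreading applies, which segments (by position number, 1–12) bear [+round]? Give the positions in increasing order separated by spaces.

From /u/ at 5 rightward: 6 /i/ → [+round]; 7 /i/ → [+round]; 8 /u/ is itself a trigger — this domain ends here.
From /u/ at 8 rightward: 9 /a/ → [+round]; 10 /u/ is itself a trigger — this domain ends here.
From /u/ at 10 rightward: 11 /a/ → [+round]; 12 /u/ is itself a trigger — this domain ends here.
From /u/ at 12 rightward: word edge.
Targets with no active source: positions 1 2 3 4 stay [-round].

5 6 7 8 9 10 11 12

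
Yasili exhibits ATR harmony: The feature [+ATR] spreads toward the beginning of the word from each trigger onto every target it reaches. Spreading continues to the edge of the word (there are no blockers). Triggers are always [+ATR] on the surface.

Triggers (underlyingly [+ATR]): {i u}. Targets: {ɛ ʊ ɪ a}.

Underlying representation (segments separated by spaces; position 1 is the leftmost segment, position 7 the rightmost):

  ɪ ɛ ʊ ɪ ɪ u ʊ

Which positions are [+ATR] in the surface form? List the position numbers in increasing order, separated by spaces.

From /u/ at 6 leftward: 5 /ɪ/ → [+ATR]; 4 /ɪ/ → [+ATR]; 3 /ʊ/ → [+ATR]; 2 /ɛ/ → [+ATR]; 1 /ɪ/ → [+ATR]; word edge.
Target with no active source: position 7 stays [-ATR].

1 2 3 4 5 6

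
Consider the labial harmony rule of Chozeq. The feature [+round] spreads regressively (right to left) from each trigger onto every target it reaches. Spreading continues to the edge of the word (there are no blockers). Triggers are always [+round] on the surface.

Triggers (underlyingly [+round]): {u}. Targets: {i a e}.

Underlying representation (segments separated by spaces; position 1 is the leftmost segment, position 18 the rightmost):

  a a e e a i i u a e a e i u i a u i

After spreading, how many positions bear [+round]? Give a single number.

17

From /u/ at 8 leftward: 7 /i/ → [+round]; 6 /i/ → [+round]; 5 /a/ → [+round]; 4 /e/ → [+round]; 3 /e/ → [+round]; 2 /a/ → [+round]; 1 /a/ → [+round]; word edge.
From /u/ at 14 leftward: 13 /i/ → [+round]; 12 /e/ → [+round]; 11 /a/ → [+round]; 10 /e/ → [+round]; 9 /a/ → [+round]; 8 /u/ is itself a trigger — this domain ends here.
From /u/ at 17 leftward: 16 /a/ → [+round]; 15 /i/ → [+round]; 14 /u/ is itself a trigger — this domain ends here.
Target with no active source: position 18 stays [-round].
[+round] positions on the surface: 1 2 3 4 5 6 7 8 9 10 11 12 13 14 15 16 17.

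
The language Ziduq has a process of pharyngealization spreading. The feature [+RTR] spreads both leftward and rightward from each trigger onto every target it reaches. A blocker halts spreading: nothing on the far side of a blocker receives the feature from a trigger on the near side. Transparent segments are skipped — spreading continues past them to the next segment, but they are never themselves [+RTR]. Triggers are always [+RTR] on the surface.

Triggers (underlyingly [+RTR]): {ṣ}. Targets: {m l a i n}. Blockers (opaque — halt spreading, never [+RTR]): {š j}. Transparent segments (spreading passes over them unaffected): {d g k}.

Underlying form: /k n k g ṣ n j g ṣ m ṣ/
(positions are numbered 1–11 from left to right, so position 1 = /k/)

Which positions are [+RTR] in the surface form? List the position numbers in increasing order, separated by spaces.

2 5 6 9 10 11

From /ṣ/ at 5 rightward: 6 /n/ → [+RTR]; 7 /j/ blocks.
From /ṣ/ at 5 leftward: 4 /g/ transparent; 3 /k/ transparent; 2 /n/ → [+RTR]; 1 /k/ transparent; word edge.
From /ṣ/ at 9 rightward: 10 /m/ → [+RTR]; 11 /ṣ/ is itself a trigger — this domain ends here.
From /ṣ/ at 9 leftward: 8 /g/ transparent; 7 /j/ blocks.
From /ṣ/ at 11 rightward: word edge.
From /ṣ/ at 11 leftward: 10 /m/ → [+RTR]; 9 /ṣ/ is itself a trigger — this domain ends here.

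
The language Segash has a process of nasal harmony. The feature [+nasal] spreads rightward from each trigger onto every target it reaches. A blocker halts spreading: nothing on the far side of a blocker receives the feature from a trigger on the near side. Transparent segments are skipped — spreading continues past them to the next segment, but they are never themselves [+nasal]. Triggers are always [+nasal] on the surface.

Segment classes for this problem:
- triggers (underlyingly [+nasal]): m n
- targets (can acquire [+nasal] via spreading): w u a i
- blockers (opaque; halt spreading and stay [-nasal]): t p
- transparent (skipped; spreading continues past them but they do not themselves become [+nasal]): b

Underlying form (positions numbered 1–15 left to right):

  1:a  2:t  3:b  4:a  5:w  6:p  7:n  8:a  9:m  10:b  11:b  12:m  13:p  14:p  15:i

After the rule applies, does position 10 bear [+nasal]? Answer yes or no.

no

From /n/ at 7 rightward: 8 /a/ → [+nasal]; 9 /m/ is itself a trigger — this domain ends here.
From /m/ at 9 rightward: 10 /b/ transparent; 11 /b/ transparent; 12 /m/ is itself a trigger — this domain ends here.
From /m/ at 12 rightward: 13 /p/ blocks.
Targets with no active source: positions 1 4 5 15 stay [-nasal].
[+nasal] positions on the surface: 7 8 9 12.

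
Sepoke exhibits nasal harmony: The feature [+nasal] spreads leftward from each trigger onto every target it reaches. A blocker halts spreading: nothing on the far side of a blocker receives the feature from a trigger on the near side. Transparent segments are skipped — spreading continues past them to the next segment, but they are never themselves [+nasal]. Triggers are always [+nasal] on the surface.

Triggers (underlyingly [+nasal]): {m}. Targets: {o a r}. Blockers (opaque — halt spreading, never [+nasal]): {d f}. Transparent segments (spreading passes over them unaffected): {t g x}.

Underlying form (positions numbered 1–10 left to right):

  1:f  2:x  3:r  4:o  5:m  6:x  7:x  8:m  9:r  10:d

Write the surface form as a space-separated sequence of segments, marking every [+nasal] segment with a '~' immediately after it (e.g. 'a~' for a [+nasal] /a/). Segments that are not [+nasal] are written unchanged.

From /m/ at 5 leftward: 4 /o/ → [+nasal]; 3 /r/ → [+nasal]; 2 /x/ transparent; 1 /f/ blocks.
From /m/ at 8 leftward: 7 /x/ transparent; 6 /x/ transparent; 5 /m/ is itself a trigger — this domain ends here.
Target with no active source: position 9 stays [-nasal].
[+nasal] positions on the surface: 3 4 5 8.

f x r~ o~ m~ x x m~ r d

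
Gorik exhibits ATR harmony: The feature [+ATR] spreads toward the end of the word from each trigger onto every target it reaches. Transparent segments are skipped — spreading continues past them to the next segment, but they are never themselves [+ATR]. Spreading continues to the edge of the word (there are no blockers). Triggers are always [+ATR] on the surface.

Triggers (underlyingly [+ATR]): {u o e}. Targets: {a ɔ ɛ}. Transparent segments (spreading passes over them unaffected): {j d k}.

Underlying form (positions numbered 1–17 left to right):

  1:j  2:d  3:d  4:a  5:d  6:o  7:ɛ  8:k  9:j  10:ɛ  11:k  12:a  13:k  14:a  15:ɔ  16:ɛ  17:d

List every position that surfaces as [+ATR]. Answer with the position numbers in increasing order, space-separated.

From /o/ at 6 rightward: 7 /ɛ/ → [+ATR]; 8 /k/ transparent; 9 /j/ transparent; 10 /ɛ/ → [+ATR]; 11 /k/ transparent; 12 /a/ → [+ATR]; 13 /k/ transparent; 14 /a/ → [+ATR]; 15 /ɔ/ → [+ATR]; 16 /ɛ/ → [+ATR]; 17 /d/ transparent; word edge.
Target with no active source: position 4 stays [-ATR].

6 7 10 12 14 15 16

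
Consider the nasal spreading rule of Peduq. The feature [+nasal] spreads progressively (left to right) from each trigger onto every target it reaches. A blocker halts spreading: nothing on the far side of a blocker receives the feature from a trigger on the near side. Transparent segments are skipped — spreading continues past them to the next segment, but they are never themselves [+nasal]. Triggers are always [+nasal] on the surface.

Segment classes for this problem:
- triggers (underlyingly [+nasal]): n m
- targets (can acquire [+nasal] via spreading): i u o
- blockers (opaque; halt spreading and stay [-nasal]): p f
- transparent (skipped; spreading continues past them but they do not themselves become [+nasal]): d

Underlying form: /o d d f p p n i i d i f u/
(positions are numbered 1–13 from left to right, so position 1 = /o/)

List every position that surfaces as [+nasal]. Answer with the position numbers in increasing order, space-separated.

7 8 9 11

From /n/ at 7 rightward: 8 /i/ → [+nasal]; 9 /i/ → [+nasal]; 10 /d/ transparent; 11 /i/ → [+nasal]; 12 /f/ blocks.
Targets with no active source: positions 1 13 stay [-nasal].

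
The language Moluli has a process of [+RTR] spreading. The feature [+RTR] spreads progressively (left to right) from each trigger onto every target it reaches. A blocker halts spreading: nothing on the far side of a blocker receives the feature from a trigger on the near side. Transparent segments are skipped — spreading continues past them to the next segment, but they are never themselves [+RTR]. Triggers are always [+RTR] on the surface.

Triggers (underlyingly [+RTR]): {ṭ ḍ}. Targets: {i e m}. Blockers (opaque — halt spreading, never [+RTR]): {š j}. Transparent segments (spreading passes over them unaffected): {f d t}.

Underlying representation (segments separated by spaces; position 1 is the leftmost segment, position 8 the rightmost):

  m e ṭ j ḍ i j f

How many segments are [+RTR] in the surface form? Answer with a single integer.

3

From /ṭ/ at 3 rightward: 4 /j/ blocks.
From /ḍ/ at 5 rightward: 6 /i/ → [+RTR]; 7 /j/ blocks.
Targets with no active source: positions 1 2 stay [-emphatic].
[+RTR] positions on the surface: 3 5 6.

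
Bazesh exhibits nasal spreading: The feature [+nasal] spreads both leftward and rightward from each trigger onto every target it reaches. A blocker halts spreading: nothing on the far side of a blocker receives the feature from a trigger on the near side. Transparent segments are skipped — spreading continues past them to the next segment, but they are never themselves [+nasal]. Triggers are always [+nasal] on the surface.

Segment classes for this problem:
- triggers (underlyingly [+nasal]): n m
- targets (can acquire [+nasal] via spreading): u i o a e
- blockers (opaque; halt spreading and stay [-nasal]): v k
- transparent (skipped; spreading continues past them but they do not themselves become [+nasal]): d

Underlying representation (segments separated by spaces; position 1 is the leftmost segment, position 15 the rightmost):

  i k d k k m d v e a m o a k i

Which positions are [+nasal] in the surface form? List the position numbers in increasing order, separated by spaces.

6 9 10 11 12 13

From /m/ at 6 rightward: 7 /d/ transparent; 8 /v/ blocks.
From /m/ at 6 leftward: 5 /k/ blocks.
From /m/ at 11 rightward: 12 /o/ → [+nasal]; 13 /a/ → [+nasal]; 14 /k/ blocks.
From /m/ at 11 leftward: 10 /a/ → [+nasal]; 9 /e/ → [+nasal]; 8 /v/ blocks.
Targets with no active source: positions 1 15 stay [-nasal].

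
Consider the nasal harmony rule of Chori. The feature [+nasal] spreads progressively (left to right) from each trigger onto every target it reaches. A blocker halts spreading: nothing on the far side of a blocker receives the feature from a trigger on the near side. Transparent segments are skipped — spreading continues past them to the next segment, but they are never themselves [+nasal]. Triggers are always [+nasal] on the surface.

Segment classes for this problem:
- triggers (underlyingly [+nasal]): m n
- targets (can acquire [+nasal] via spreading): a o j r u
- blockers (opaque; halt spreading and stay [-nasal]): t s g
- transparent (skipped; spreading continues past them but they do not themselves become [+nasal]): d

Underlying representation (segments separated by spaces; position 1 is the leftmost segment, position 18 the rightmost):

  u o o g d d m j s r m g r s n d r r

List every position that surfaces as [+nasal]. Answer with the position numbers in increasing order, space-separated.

From /m/ at 7 rightward: 8 /j/ → [+nasal]; 9 /s/ blocks.
From /m/ at 11 rightward: 12 /g/ blocks.
From /n/ at 15 rightward: 16 /d/ transparent; 17 /r/ → [+nasal]; 18 /r/ → [+nasal]; word edge.
Targets with no active source: positions 1 2 3 10 13 stay [-nasal].

7 8 11 15 17 18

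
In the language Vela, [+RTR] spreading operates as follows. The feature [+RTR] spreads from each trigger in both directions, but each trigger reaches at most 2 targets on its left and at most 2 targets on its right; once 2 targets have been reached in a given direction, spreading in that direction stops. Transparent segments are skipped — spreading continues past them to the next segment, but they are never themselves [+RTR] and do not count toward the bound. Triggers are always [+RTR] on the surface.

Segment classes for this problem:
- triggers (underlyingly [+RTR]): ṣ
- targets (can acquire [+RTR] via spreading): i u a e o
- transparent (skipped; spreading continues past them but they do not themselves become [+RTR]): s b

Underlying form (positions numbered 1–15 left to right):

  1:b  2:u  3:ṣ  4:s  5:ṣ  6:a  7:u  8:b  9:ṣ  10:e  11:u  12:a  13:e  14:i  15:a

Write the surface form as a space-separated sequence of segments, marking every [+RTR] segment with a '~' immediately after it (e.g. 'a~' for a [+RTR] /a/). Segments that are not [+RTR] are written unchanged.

b u~ ṣ~ s ṣ~ a~ u~ b ṣ~ e~ u~ a e i a

From /ṣ/ at 3 rightward: 4 /s/ transparent; 5 /ṣ/ is itself a trigger — this domain ends here.
From /ṣ/ at 3 leftward: 2 /u/ → [+RTR]; 1 /b/ transparent; word edge.
From /ṣ/ at 5 rightward: 6 /a/ → [+RTR]; 7 /u/ → [+RTR]; bound reached.
From /ṣ/ at 5 leftward: 4 /s/ transparent; 3 /ṣ/ is itself a trigger — this domain ends here.
From /ṣ/ at 9 rightward: 10 /e/ → [+RTR]; 11 /u/ → [+RTR]; bound reached.
From /ṣ/ at 9 leftward: 8 /b/ transparent; 7 /u/ → [+RTR]; 6 /a/ → [+RTR]; bound reached.
Targets with no active source: positions 12 13 14 15 stay [-emphatic].
[+RTR] positions on the surface: 2 3 5 6 7 9 10 11.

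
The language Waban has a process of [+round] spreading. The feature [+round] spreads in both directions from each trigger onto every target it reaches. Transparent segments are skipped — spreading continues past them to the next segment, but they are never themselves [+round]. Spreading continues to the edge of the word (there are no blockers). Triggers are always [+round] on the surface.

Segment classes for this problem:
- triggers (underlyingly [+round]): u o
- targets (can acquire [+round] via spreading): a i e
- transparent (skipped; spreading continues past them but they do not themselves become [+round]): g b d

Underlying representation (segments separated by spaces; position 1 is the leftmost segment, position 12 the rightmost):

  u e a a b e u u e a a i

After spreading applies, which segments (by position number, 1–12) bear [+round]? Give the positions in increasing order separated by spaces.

From /u/ at 1 rightward: 2 /e/ → [+round]; 3 /a/ → [+round]; 4 /a/ → [+round]; 5 /b/ transparent; 6 /e/ → [+round]; 7 /u/ is itself a trigger — this domain ends here.
From /u/ at 1 leftward: word edge.
From /u/ at 7 rightward: 8 /u/ is itself a trigger — this domain ends here.
From /u/ at 7 leftward: 6 /e/ → [+round]; 5 /b/ transparent; 4 /a/ → [+round]; 3 /a/ → [+round]; 2 /e/ → [+round]; 1 /u/ is itself a trigger — this domain ends here.
From /u/ at 8 rightward: 9 /e/ → [+round]; 10 /a/ → [+round]; 11 /a/ → [+round]; 12 /i/ → [+round]; word edge.
From /u/ at 8 leftward: 7 /u/ is itself a trigger — this domain ends here.

1 2 3 4 6 7 8 9 10 11 12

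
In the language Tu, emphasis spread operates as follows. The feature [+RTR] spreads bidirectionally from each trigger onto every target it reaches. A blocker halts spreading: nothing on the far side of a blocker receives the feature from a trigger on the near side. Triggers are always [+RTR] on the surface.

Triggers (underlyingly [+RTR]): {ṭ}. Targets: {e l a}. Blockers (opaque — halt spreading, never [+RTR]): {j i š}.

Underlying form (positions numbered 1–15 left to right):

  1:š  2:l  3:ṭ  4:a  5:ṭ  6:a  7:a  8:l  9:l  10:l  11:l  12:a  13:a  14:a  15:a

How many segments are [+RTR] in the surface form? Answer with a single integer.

14

From /ṭ/ at 3 rightward: 4 /a/ → [+RTR]; 5 /ṭ/ is itself a trigger — this domain ends here.
From /ṭ/ at 3 leftward: 2 /l/ → [+RTR]; 1 /š/ blocks.
From /ṭ/ at 5 rightward: 6 /a/ → [+RTR]; 7 /a/ → [+RTR]; 8 /l/ → [+RTR]; 9 /l/ → [+RTR]; 10 /l/ → [+RTR]; 11 /l/ → [+RTR]; 12 /a/ → [+RTR]; 13 /a/ → [+RTR]; 14 /a/ → [+RTR]; 15 /a/ → [+RTR]; word edge.
From /ṭ/ at 5 leftward: 4 /a/ → [+RTR]; 3 /ṭ/ is itself a trigger — this domain ends here.
[+RTR] positions on the surface: 2 3 4 5 6 7 8 9 10 11 12 13 14 15.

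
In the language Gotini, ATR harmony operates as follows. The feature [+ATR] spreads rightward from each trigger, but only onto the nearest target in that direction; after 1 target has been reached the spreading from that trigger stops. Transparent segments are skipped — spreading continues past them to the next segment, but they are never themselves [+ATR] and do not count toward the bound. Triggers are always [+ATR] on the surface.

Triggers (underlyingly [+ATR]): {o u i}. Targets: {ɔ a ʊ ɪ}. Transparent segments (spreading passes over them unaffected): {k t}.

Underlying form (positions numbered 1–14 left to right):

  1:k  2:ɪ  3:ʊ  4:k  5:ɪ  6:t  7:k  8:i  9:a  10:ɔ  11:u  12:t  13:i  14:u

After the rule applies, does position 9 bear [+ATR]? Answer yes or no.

From /i/ at 8 rightward: 9 /a/ → [+ATR]; bound reached.
From /u/ at 11 rightward: 12 /t/ transparent; 13 /i/ is itself a trigger — this domain ends here.
From /i/ at 13 rightward: 14 /u/ is itself a trigger — this domain ends here.
From /u/ at 14 rightward: word edge.
Targets with no active source: positions 2 3 5 10 stay [-ATR].
[+ATR] positions on the surface: 8 9 11 13 14.

yes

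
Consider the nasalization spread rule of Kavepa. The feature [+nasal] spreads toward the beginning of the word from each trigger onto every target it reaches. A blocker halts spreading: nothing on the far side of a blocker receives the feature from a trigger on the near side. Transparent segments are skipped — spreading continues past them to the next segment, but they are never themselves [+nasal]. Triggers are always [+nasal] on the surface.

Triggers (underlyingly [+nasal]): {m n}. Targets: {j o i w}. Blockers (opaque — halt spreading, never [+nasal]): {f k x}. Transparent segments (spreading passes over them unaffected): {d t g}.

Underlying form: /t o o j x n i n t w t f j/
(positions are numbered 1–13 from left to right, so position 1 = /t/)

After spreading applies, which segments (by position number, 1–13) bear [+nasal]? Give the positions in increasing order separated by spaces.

6 7 8

From /n/ at 6 leftward: 5 /x/ blocks.
From /n/ at 8 leftward: 7 /i/ → [+nasal]; 6 /n/ is itself a trigger — this domain ends here.
Targets with no active source: positions 2 3 4 10 13 stay [-nasal].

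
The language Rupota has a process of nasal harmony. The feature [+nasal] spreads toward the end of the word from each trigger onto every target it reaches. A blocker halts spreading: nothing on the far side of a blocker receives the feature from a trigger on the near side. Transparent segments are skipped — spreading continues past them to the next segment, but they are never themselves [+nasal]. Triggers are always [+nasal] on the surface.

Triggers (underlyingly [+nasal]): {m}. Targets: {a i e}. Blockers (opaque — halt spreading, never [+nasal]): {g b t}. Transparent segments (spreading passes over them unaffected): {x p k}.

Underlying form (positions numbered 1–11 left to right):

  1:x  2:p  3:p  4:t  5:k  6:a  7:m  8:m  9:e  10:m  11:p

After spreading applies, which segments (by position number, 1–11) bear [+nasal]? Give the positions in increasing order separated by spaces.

7 8 9 10

From /m/ at 7 rightward: 8 /m/ is itself a trigger — this domain ends here.
From /m/ at 8 rightward: 9 /e/ → [+nasal]; 10 /m/ is itself a trigger — this domain ends here.
From /m/ at 10 rightward: 11 /p/ transparent; word edge.
Target with no active source: position 6 stays [-nasal].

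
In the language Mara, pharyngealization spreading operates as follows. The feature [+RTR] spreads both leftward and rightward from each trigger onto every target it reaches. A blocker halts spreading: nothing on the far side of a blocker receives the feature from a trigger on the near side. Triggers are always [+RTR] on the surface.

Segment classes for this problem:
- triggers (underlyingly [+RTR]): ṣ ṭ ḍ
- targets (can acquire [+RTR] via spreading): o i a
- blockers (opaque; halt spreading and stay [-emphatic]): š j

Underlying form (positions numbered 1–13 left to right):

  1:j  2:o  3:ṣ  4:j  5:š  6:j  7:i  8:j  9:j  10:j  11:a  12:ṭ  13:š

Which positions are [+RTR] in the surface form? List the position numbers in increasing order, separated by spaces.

From /ṣ/ at 3 rightward: 4 /j/ blocks.
From /ṣ/ at 3 leftward: 2 /o/ → [+RTR]; 1 /j/ blocks.
From /ṭ/ at 12 rightward: 13 /š/ blocks.
From /ṭ/ at 12 leftward: 11 /a/ → [+RTR]; 10 /j/ blocks.
Target with no active source: position 7 stays [-emphatic].

2 3 11 12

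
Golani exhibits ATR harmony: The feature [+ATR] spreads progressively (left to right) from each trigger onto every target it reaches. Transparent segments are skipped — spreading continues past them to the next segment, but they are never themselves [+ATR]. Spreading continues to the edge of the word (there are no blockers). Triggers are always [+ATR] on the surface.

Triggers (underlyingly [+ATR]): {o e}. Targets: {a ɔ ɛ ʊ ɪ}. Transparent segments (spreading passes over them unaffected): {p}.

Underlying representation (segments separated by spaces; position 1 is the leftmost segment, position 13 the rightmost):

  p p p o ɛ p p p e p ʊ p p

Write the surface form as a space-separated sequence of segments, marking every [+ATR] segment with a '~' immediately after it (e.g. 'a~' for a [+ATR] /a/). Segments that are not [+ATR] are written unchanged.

p p p o~ ɛ~ p p p e~ p ʊ~ p p

From /o/ at 4 rightward: 5 /ɛ/ → [+ATR]; 6 /p/ transparent; 7 /p/ transparent; 8 /p/ transparent; 9 /e/ is itself a trigger — this domain ends here.
From /e/ at 9 rightward: 10 /p/ transparent; 11 /ʊ/ → [+ATR]; 12 /p/ transparent; 13 /p/ transparent; word edge.
[+ATR] positions on the surface: 4 5 9 11.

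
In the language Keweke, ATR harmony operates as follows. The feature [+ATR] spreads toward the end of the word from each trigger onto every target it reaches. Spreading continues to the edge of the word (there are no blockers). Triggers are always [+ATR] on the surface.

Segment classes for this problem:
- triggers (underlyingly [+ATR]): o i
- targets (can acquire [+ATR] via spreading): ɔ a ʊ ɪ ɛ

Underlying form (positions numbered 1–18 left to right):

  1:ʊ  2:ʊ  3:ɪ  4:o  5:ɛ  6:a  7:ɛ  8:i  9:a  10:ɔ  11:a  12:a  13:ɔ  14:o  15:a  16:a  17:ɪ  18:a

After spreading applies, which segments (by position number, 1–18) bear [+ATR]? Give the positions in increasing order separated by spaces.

From /o/ at 4 rightward: 5 /ɛ/ → [+ATR]; 6 /a/ → [+ATR]; 7 /ɛ/ → [+ATR]; 8 /i/ is itself a trigger — this domain ends here.
From /i/ at 8 rightward: 9 /a/ → [+ATR]; 10 /ɔ/ → [+ATR]; 11 /a/ → [+ATR]; 12 /a/ → [+ATR]; 13 /ɔ/ → [+ATR]; 14 /o/ is itself a trigger — this domain ends here.
From /o/ at 14 rightward: 15 /a/ → [+ATR]; 16 /a/ → [+ATR]; 17 /ɪ/ → [+ATR]; 18 /a/ → [+ATR]; word edge.
Targets with no active source: positions 1 2 3 stay [-ATR].

4 5 6 7 8 9 10 11 12 13 14 15 16 17 18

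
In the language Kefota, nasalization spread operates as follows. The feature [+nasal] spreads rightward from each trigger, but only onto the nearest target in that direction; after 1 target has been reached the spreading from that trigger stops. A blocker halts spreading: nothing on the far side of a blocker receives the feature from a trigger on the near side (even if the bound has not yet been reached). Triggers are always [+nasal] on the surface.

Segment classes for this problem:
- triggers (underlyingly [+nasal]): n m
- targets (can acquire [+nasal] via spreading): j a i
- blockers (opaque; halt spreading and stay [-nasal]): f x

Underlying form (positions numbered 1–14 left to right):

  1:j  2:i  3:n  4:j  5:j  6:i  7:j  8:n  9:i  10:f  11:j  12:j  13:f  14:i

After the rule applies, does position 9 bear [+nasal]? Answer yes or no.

From /n/ at 3 rightward: 4 /j/ → [+nasal]; bound reached.
From /n/ at 8 rightward: 9 /i/ → [+nasal]; bound reached.
Targets with no active source: positions 1 2 5 6 7 11 12 14 stay [-nasal].
[+nasal] positions on the surface: 3 4 8 9.

yes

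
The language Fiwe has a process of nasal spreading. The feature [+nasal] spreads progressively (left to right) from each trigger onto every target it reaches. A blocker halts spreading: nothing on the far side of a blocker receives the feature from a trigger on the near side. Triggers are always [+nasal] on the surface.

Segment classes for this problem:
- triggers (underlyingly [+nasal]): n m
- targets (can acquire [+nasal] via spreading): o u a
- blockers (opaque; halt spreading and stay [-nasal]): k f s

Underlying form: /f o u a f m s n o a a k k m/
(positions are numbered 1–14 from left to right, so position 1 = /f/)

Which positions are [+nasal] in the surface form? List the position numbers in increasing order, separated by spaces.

6 8 9 10 11 14

From /m/ at 6 rightward: 7 /s/ blocks.
From /n/ at 8 rightward: 9 /o/ → [+nasal]; 10 /a/ → [+nasal]; 11 /a/ → [+nasal]; 12 /k/ blocks.
From /m/ at 14 rightward: word edge.
Targets with no active source: positions 2 3 4 stay [-nasal].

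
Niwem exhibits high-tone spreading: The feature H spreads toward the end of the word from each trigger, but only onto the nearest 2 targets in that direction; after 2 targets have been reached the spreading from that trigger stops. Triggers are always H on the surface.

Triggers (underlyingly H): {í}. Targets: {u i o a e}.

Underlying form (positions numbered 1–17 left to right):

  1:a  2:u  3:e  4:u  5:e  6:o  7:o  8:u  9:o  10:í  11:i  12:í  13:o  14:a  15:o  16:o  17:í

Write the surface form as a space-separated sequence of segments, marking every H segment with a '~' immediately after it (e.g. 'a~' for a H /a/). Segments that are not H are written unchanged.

a u e u e o o u o í~ i~ í~ o~ a~ o o í~

From /í/ at 10 rightward: 11 /i/ → H; 12 /í/ is itself a trigger — this domain ends here.
From /í/ at 12 rightward: 13 /o/ → H; 14 /a/ → H; bound reached.
From /í/ at 17 rightward: word edge.
Targets with no active source: positions 1 2 3 4 5 6 7 8 9 15 16 stay [-high tone].
H positions on the surface: 10 11 12 13 14 17.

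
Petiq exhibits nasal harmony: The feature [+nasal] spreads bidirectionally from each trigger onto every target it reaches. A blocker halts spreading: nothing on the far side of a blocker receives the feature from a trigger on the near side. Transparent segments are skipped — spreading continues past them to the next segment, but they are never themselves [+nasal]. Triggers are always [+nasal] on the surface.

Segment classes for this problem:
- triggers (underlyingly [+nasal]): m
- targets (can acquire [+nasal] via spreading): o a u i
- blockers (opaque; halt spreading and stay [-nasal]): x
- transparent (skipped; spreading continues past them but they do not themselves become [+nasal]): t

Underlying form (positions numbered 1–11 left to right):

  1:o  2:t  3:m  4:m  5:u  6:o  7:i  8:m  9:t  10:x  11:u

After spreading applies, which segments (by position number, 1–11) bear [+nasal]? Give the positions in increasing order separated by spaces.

From /m/ at 3 rightward: 4 /m/ is itself a trigger — this domain ends here.
From /m/ at 3 leftward: 2 /t/ transparent; 1 /o/ → [+nasal]; word edge.
From /m/ at 4 rightward: 5 /u/ → [+nasal]; 6 /o/ → [+nasal]; 7 /i/ → [+nasal]; 8 /m/ is itself a trigger — this domain ends here.
From /m/ at 4 leftward: 3 /m/ is itself a trigger — this domain ends here.
From /m/ at 8 rightward: 9 /t/ transparent; 10 /x/ blocks.
From /m/ at 8 leftward: 7 /i/ → [+nasal]; 6 /o/ → [+nasal]; 5 /u/ → [+nasal]; 4 /m/ is itself a trigger — this domain ends here.
Target with no active source: position 11 stays [-nasal].

1 3 4 5 6 7 8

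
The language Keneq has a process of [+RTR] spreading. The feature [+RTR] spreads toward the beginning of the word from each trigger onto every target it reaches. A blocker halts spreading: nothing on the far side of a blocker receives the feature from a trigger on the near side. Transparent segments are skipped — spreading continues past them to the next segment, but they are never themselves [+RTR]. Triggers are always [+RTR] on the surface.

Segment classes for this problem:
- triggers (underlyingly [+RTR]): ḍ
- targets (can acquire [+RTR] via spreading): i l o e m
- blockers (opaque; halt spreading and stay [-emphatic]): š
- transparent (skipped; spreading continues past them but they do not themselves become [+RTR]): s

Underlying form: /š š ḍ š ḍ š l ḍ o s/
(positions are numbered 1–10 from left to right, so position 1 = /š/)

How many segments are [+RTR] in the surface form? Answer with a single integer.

From /ḍ/ at 3 leftward: 2 /š/ blocks.
From /ḍ/ at 5 leftward: 4 /š/ blocks.
From /ḍ/ at 8 leftward: 7 /l/ → [+RTR]; 6 /š/ blocks.
Target with no active source: position 9 stays [-emphatic].
[+RTR] positions on the surface: 3 5 7 8.

4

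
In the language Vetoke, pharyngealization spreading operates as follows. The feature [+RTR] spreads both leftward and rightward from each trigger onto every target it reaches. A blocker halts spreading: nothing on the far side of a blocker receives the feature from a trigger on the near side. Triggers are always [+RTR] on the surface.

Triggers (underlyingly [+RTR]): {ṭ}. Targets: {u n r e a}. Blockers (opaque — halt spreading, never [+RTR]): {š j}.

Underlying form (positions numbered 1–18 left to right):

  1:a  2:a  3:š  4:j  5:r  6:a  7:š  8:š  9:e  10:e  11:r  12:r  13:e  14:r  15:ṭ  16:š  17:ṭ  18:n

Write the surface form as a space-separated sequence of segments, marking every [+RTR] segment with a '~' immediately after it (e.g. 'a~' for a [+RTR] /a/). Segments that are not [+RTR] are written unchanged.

a a š j r a š š e~ e~ r~ r~ e~ r~ ṭ~ š ṭ~ n~

From /ṭ/ at 15 rightward: 16 /š/ blocks.
From /ṭ/ at 15 leftward: 14 /r/ → [+RTR]; 13 /e/ → [+RTR]; 12 /r/ → [+RTR]; 11 /r/ → [+RTR]; 10 /e/ → [+RTR]; 9 /e/ → [+RTR]; 8 /š/ blocks.
From /ṭ/ at 17 rightward: 18 /n/ → [+RTR]; word edge.
From /ṭ/ at 17 leftward: 16 /š/ blocks.
Targets with no active source: positions 1 2 5 6 stay [-emphatic].
[+RTR] positions on the surface: 9 10 11 12 13 14 15 17 18.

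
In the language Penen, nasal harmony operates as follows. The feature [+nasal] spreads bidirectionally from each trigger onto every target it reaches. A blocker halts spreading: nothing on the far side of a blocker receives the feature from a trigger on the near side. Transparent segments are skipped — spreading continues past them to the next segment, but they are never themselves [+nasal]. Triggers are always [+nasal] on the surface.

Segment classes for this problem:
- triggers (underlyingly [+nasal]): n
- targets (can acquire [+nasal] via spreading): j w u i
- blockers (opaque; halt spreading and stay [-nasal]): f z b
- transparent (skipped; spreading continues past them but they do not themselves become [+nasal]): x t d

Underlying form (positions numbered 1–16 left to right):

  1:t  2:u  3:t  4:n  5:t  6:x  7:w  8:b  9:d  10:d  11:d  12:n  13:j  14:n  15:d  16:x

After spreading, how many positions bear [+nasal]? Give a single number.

From /n/ at 4 rightward: 5 /t/ transparent; 6 /x/ transparent; 7 /w/ → [+nasal]; 8 /b/ blocks.
From /n/ at 4 leftward: 3 /t/ transparent; 2 /u/ → [+nasal]; 1 /t/ transparent; word edge.
From /n/ at 12 rightward: 13 /j/ → [+nasal]; 14 /n/ is itself a trigger — this domain ends here.
From /n/ at 12 leftward: 11 /d/ transparent; 10 /d/ transparent; 9 /d/ transparent; 8 /b/ blocks.
From /n/ at 14 rightward: 15 /d/ transparent; 16 /x/ transparent; word edge.
From /n/ at 14 leftward: 13 /j/ → [+nasal]; 12 /n/ is itself a trigger — this domain ends here.
[+nasal] positions on the surface: 2 4 7 12 13 14.

6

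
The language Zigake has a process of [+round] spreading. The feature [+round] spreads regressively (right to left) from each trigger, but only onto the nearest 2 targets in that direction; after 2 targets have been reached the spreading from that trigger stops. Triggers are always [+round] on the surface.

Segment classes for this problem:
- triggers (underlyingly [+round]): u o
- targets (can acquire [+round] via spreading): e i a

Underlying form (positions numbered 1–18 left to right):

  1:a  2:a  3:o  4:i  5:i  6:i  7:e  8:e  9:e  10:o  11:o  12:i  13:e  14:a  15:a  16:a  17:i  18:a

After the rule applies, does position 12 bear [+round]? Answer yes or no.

From /o/ at 3 leftward: 2 /a/ → [+round]; 1 /a/ → [+round]; bound reached.
From /o/ at 10 leftward: 9 /e/ → [+round]; 8 /e/ → [+round]; bound reached.
From /o/ at 11 leftward: 10 /o/ is itself a trigger — this domain ends here.
Targets with no active source: positions 4 5 6 7 12 13 14 15 16 17 18 stay [-round].
[+round] positions on the surface: 1 2 3 8 9 10 11.

no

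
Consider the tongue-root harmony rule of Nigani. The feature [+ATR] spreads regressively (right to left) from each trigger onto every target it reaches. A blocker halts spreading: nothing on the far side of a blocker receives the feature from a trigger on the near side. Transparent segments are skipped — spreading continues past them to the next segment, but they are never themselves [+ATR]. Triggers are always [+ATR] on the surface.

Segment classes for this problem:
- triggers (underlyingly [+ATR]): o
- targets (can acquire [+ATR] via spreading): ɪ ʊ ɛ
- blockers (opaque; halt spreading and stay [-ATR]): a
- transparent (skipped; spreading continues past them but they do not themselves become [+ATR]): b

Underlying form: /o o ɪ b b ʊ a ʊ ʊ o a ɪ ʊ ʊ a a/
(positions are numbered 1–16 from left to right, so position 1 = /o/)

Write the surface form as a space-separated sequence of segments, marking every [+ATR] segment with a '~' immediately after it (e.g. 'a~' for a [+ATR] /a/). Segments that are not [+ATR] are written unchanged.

o~ o~ ɪ b b ʊ a ʊ~ ʊ~ o~ a ɪ ʊ ʊ a a

From /o/ at 1 leftward: word edge.
From /o/ at 2 leftward: 1 /o/ is itself a trigger — this domain ends here.
From /o/ at 10 leftward: 9 /ʊ/ → [+ATR]; 8 /ʊ/ → [+ATR]; 7 /a/ blocks.
Targets with no active source: positions 3 6 12 13 14 stay [-ATR].
[+ATR] positions on the surface: 1 2 8 9 10.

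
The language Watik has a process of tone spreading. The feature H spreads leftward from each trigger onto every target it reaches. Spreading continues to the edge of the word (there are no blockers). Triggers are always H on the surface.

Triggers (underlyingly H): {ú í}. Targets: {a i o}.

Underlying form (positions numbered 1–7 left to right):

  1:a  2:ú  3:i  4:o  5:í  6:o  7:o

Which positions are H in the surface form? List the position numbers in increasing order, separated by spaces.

From /ú/ at 2 leftward: 1 /a/ → H; word edge.
From /í/ at 5 leftward: 4 /o/ → H; 3 /i/ → H; 2 /ú/ is itself a trigger — this domain ends here.
Targets with no active source: positions 6 7 stay [-high tone].

1 2 3 4 5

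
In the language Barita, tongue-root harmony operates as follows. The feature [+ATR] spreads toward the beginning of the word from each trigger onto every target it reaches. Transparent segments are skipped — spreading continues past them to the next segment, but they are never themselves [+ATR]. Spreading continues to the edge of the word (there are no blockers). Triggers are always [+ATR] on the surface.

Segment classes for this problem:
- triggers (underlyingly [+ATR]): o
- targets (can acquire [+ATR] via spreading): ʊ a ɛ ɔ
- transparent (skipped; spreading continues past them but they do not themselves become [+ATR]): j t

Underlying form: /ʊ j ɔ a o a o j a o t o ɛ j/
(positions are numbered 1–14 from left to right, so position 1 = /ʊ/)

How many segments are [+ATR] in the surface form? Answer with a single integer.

9

From /o/ at 5 leftward: 4 /a/ → [+ATR]; 3 /ɔ/ → [+ATR]; 2 /j/ transparent; 1 /ʊ/ → [+ATR]; word edge.
From /o/ at 7 leftward: 6 /a/ → [+ATR]; 5 /o/ is itself a trigger — this domain ends here.
From /o/ at 10 leftward: 9 /a/ → [+ATR]; 8 /j/ transparent; 7 /o/ is itself a trigger — this domain ends here.
From /o/ at 12 leftward: 11 /t/ transparent; 10 /o/ is itself a trigger — this domain ends here.
Target with no active source: position 13 stays [-ATR].
[+ATR] positions on the surface: 1 3 4 5 6 7 9 10 12.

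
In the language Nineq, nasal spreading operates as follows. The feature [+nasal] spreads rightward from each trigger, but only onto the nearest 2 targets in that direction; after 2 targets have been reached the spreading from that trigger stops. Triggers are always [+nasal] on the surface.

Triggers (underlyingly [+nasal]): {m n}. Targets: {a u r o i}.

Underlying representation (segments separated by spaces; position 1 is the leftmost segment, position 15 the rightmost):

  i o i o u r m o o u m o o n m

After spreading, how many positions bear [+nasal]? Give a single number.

8

From /m/ at 7 rightward: 8 /o/ → [+nasal]; 9 /o/ → [+nasal]; bound reached.
From /m/ at 11 rightward: 12 /o/ → [+nasal]; 13 /o/ → [+nasal]; bound reached.
From /n/ at 14 rightward: 15 /m/ is itself a trigger — this domain ends here.
From /m/ at 15 rightward: word edge.
Targets with no active source: positions 1 2 3 4 5 6 10 stay [-nasal].
[+nasal] positions on the surface: 7 8 9 11 12 13 14 15.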